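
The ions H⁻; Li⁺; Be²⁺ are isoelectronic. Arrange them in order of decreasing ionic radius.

H⁻, Li⁺, Be²⁺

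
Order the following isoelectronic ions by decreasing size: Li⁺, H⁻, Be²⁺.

H⁻, Li⁺, Be²⁺

All of these have 2 electrons, so size is governed by nuclear charge alone: the more protons, the stronger the pull on the same electron cloud, and the smaller the ion.
Nuclear charges: Be²⁺ (Z=4), Li⁺ (Z=3), H⁻ (Z=1).
Largest to smallest: H⁻ > Li⁺ > Be²⁺.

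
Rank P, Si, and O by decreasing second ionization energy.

O > P > Si

After 1 electron has been removed, what remains? P⁺ still has 4 valence electrons; Si⁺ still has 3 valence electrons; O⁺ still has 5 valence electrons.
All are still removing valence electrons, so compare the +1 ions as you would atoms: IE_2 generally rises across a period (higher Z_eff) and falls down a group (larger shell), subject to the usual subshell exceptions.
Valence configurations: P⁺ [Ne]3s²3p², Si⁺ [Ne]3s²3p¹, O⁺ [He]2s²2p³.
Tabulated IE_2 (kJ/mol): P 1907, Si 1577, O 3388.
Putting it together, IE_2: Si < P < O.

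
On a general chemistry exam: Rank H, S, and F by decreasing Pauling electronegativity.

Smaller atoms with higher effective nuclear charge are more electronegative.
Here both period and group differ, so the two effects have to be weighed against each other.
S > H: period and group pull opposite ways; the across-period shift dominates (2.58 vs 2.20).
F > S: relative to S, both the across-period and down-group shifts push F's electronegativity up.
Approximate values (Pauling): H 2.20, F 3.98, S 2.58.
So from highest to lowest: F > S > H.

F, S, H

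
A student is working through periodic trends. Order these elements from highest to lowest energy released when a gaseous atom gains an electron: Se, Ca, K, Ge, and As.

Se > Ge > As > K > Ca

Adding an electron releases more energy for atoms nearer the top right (short of the noble gases).
All lie in period 4; the across-period trend (electron affinity increases left to right) applies, with the exception below.
Note the exception: K has a higher electron affinity than Ca, contrary to the simple trend — adding an electron to Ca (ns²) has to open a new, higher-energy np subshell, which is unfavourable.
Note the exception: Ge has a higher electron affinity than As, contrary to the simple trend — adding an electron to As's half-filled 4p³ is unfavourable, so Ge (4p²) has the more exothermic EA.
Tabulated electron affinity (kJ/mol): K 48, Ca 2, Ge 119, As 78, Se 195.
So from highest to lowest: Se > Ge > As > K > Ca.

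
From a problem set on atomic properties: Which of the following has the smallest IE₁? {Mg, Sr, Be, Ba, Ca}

Ba

Be is in period 2, group 2; Mg is in period 3, group 2; Ca is in period 4, group 2; Sr is in period 5, group 2; Ba is in period 6, group 2.
First ionization energy rises across a period (greater Z_eff holds electrons more tightly) and falls down a group (valence electrons are farther from the nucleus).
All are in group 2, so first ionization energy increases up the group.
The smallest IE₁ among these belongs to Ba.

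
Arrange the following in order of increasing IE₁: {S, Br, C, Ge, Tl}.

First ionization energy rises across a period (greater Z_eff holds electrons more tightly) and falls down a group (valence electrons are farther from the nucleus).
These span different periods and groups, so the two trends combine.
Ge > Tl: relative to Tl, both the across-period and down-group shifts push Ge's first ionization energy up.
S > Ge: both effects reinforce here, so S is clearly the higher of the two.
C > S: period and group pull opposite ways; the down-group shift dominates (1086 vs 1000 kJ/mol).
Br > C: period and group pull opposite ways; the across-period shift dominates (1140 vs 1086 kJ/mol).
Tabulated first ionization energy (kJ/mol): C 1086, S 1000, Ge 762, Br 1140, Tl 589.
So from lowest to highest: Tl < Ge < S < C < Br.

Tl < Ge < S < C < Br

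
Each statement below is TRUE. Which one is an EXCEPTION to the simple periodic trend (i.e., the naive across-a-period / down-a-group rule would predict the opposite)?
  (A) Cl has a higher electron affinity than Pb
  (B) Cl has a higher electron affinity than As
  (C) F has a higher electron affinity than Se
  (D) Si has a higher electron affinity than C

(D)

The general trend: electron affinity increases across a period and decreases down a group.
(A) Cl (period 3, group 17) vs Pb (period 6, group 14): the stated order agrees with the simple trend.
(B) Cl (period 3, group 17) vs As (period 4, group 15): the stated order agrees with the simple trend.
(C) F (period 2, group 17) vs Se (period 4, group 16): the stated order agrees with the simple trend.
(D) Si (period 3, group 14) vs C (period 2, group 14): the stated order contradicts the simple trend.
The exception is (D): Si's larger, more diffuse 3p orbitals accept an added electron slightly more readily than C's compact 2p.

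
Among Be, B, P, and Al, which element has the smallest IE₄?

P

After 3 electrons have been removed, what remains? Be³⁺ is already 1 electron into the core; B³⁺ is the bare [He] core; P³⁺ still has 2 valence electrons; Al³⁺ is the bare [Ne] core.
Pulling an electron out of a noble-gas core costs far more than removing a remaining valence electron, so Al, Be and B sit at the high end of IE_4.
Tabulated IE_4 (kJ/mol): Be 21007, B 25026, P 4964, Al 11577.
So the fourth ionization energies run P < Al < Be < B.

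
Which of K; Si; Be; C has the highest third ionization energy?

Be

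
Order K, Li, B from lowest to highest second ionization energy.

B, K, Li

After 1 electron has been removed, what remains? K⁺ is the bare [Ar] core; Li⁺ is the bare [He] core; B⁺ still has 2 valence electrons.
Breaking into a closed-shell core is much more expensive than removing a leftover valence electron — K and Li have the largest IE_2 here.
Tabulated IE_2 (kJ/mol): K 3052, Li 7298, B 2427.
Overall IE_2 order: B < K < Li.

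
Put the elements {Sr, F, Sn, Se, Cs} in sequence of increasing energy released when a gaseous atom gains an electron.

Sr < Cs < Sn < Se < F

F is in period 2, group 17; Se is in period 4, group 16; Sr is in period 5, group 2; Sn is in period 5, group 14; Cs is in period 6, group 1.
EA tends to increase across a period and decrease down a group, though the pattern is less regular than for IE or radius.
Here both period and group differ, so the two effects have to be weighed against each other.
Cs > Sr: this pair runs against the simple trend — see the exception note.
Sn > Cs: relative to Cs, both the across-period and down-group shifts push Sn's electron affinity up.
Se > Sn: relative to Sn, both the across-period and down-group shifts push Se's electron affinity up.
F > Se: both effects reinforce here, so F is clearly the higher of the two.
Note the exception: Cs has a higher electron affinity than Sr, contrary to the simple trend — adding an electron to Sr (ns²) has to open a new, higher-energy np subshell, which is unfavourable.
For reference (kJ/mol): F 328, Se 195, Sr 5, Sn 107, Cs 46.
So from lowest to highest: Sr < Cs < Sn < Se < F.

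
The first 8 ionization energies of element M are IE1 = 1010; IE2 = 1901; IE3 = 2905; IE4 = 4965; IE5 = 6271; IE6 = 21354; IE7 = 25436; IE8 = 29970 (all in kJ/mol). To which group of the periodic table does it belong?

Look for the largest jump between consecutive ionization energies: IE6/IE5 ≈ 3.4, far larger than any earlier ratio.
That jump marks the point where a core electron is being removed. So the atom has 5 valence electrons.
A main-group element with 5 valence electrons is in group 15.

Group 15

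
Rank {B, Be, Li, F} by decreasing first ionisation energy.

Removing the outermost electron gets harder across a period and easier down a group.
All lie in period 2; the across-period trend (first ionization energy increases left to right) applies, with the exception below.
Note the exception: Be has a higher first ionization energy than B, contrary to the simple trend — removing B's lone 2p electron is easier than breaking Be's filled 2s².
Tabulated first ionization energy (kJ/mol): Li 520, Be 900, B 801, F 1681.
So from highest to lowest: F > Be > B > Li.

F, Be, B, Li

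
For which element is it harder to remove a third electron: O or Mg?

Mg

IE_3 is the cost of taking one more electron from the +2 cation: O²⁺ still has 4 valence electrons; Mg²⁺ is the bare [Ne] core.
Breaking into a closed-shell core is much more expensive than removing a leftover valence electron — Mg has the largest IE_3 here.
Approximate IE_3 values (kJ/mol): O 5300, Mg 7733.
Putting it together, IE_3: O < Mg.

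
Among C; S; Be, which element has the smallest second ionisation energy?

After 1 electron has been removed, what remains? C⁺ still has 3 valence electrons; S⁺ still has 5 valence electrons; Be⁺ still has 1 valence electron.
All are still removing valence electrons, so compare the +1 ions as you would atoms: IE_2 generally rises across a period (higher Z_eff) and falls down a group (larger shell), subject to the usual subshell exceptions.
Valence configurations: C⁺ [He]2s²2p¹, S⁺ [Ne]3s²3p³, Be⁺ [He]2s¹.
Tabulated IE_2 (kJ/mol): C 2353, S 2252, Be 1757.
Hence IE_2: Be < S < C.

Be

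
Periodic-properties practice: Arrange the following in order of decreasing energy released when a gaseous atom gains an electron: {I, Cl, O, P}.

Cl, I, O, P

Adding an electron releases more energy for atoms nearer the top right (short of the noble gases).
These span different periods and groups, so the two trends combine.
O > P: both effects reinforce here, so O is clearly the higher of the two.
I > O: the two effects oppose for this pair; the across-period effect wins (295 vs 141 kJ/mol).
Cl > I: they share group 17; the group trend gives Cl the larger value.
For reference (kJ/mol): O 141, P 72, Cl 349, I 295.
So from highest to lowest: Cl > I > O > P.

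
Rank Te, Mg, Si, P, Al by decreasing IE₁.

P, Te, Si, Mg, Al

Mg is in period 3, group 2; Al is in period 3, group 13; Si is in period 3, group 14; P is in period 3, group 15; Te is in period 5, group 16.
IE₁ increases left→right with effective nuclear charge and decreases top→bottom as the valence shell moves farther out.
These span different periods and groups, so the two trends combine.
Mg > Al: this pair runs against the simple trend — see the exception note.
Si > Mg: both are in period 3; the period trend gives Si the larger value.
Te > Si: the two effects oppose for this pair; the across-period effect wins (869 vs 786 kJ/mol).
P > Te: the two effects oppose for this pair; the down-group effect wins (1012 vs 869 kJ/mol).
Note the exception: Mg has a higher first ionization energy than Al, contrary to the simple trend — Al's single 3p electron is easier to remove than one from Mg's filled 3s².
Tabulated first ionization energy (kJ/mol): Mg 738, Al 578, Si 786, P 1012, Te 869.
So from highest to lowest: P > Te > Si > Mg > Al.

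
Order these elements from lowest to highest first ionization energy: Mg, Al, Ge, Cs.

Mg is in period 3, group 2; Al is in period 3, group 13; Ge is in period 4, group 14; Cs is in period 6, group 1.
First ionization energy rises across a period (greater Z_eff holds electrons more tightly) and falls down a group (valence electrons are farther from the nucleus).
Here both period and group differ, so the two effects have to be weighed against each other.
Al > Cs: relative to Cs, both the across-period and down-group shifts push Al's first ionization energy up.
Mg > Al: this pair runs against the simple trend — see the exception note.
Ge > Mg: period and group pull opposite ways; the across-period shift dominates (762 vs 738 kJ/mol).
Note the exception: Mg has a higher first ionization energy than Al, contrary to the simple trend — Al's single 3p electron is easier to remove than one from Mg's filled 3s².
Tabulated first ionization energy (kJ/mol): Mg 738, Al 578, Ge 762, Cs 376.
So from lowest to highest: Cs < Al < Mg < Ge.

Cs < Al < Mg < Ge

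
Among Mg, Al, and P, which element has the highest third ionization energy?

Mg

Consider each +2 ion: Mg²⁺ is the bare [Ne] core; Al²⁺ still has 1 valence electron; P²⁺ still has 3 valence electrons.
Pulling an electron out of a noble-gas core costs far more than removing a remaining valence electron, so Mg sits at the high end of IE_3.
Valence configurations: Al²⁺ [Ne]3s¹, P²⁺ [Ne]3s²3p¹.
Approximate IE_3 values (kJ/mol): Mg 7733, Al 2745, P 2914.
Overall IE_3 order: Al < P < Mg.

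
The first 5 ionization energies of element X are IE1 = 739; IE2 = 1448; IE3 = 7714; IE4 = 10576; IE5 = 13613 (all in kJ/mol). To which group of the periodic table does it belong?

Group 2

Look for the largest jump between consecutive ionization energies: IE3/IE2 ≈ 5.3, far larger than any earlier ratio.
That jump marks the point where a core electron is being removed. So the atom has 2 valence electrons.
A main-group element with 2 valence electrons is in group 2.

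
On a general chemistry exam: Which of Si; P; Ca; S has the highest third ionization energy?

After 2 electrons have been removed, what remains? Si²⁺ still has 2 valence electrons; P²⁺ still has 3 valence electrons; Ca²⁺ is the bare [Ar] core; S²⁺ still has 4 valence electrons.
Core electrons are held far more tightly than valence electrons, so Ca tops the IE_3 order.
Valence configurations: Si²⁺ [Ne]3s², P²⁺ [Ne]3s²3p¹, S²⁺ [Ne]3s²3p².
P²⁺ loses a lone 3p electron whereas Si²⁺ must break into a filled 3s² pair, so IE_3(Si) > IE_3(P) even though P has the higher nuclear charge.
Tabulated IE_3 (kJ/mol): Si 3232, P 2914, Ca 4912, S 3357.
So the third ionization energies run P < Si < S < Ca.

Ca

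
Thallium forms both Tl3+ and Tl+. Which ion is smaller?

Tl3+

Both ions have Z = 81 protons, but Tl3+ has lost more electrons, so its remaining electrons feel a larger effective nuclear charge per electron and are pulled in more tightly.
Higher positive charge → smaller ion, so Tl+ > Tl3+.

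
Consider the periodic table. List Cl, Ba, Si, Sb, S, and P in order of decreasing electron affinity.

Cl > S > Si > Sb > P > Ba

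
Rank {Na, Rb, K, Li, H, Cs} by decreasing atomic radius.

Cs, Rb, K, Na, Li, H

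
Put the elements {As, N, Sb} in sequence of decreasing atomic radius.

Sb, As, N

Radius decreases left→right (rising Z_eff, same n) and increases top→bottom (higher n).
All are in group 15, so atomic radius increases down the group.
So from largest to smallest: Sb > As > N.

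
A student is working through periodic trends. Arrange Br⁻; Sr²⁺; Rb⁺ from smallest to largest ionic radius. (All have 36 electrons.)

All of these have 36 electrons, so size is governed by nuclear charge alone: the more protons, the stronger the pull on the same electron cloud, and the smaller the ion.
Nuclear charges: Sr²⁺ (Z=38), Rb⁺ (Z=37), Br⁻ (Z=35).
Smallest to largest: Sr²⁺ < Rb⁺ < Br⁻.

Sr²⁺ < Rb⁺ < Br⁻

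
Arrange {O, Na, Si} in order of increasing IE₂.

Si, O, Na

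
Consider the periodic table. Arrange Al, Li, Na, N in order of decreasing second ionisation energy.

After 1 electron has been removed, what remains? Al⁺ still has 2 valence electrons; Li⁺ is the bare [He] core; Na⁺ is the bare [Ne] core; N⁺ still has 4 valence electrons.
Pulling an electron out of a noble-gas core costs far more than removing a remaining valence electron, so Na and Li sit at the high end of IE_2.
Valence configurations: Al⁺ [Ne]3s², N⁺ [He]2s²2p².
Approximate IE_2 values (kJ/mol): Al 1817, Li 7298, Na 4562, N 2856.
So the second ionization energies run Al < N < Na < Li.

Li > Na > N > Al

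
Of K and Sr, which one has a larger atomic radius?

K

Across a period the added protons contract the valence shell; down a group each new principal shell makes the atom larger.
A diagonal step moves right (one effect) and down (the opposite effect) at once.
K > Sr: the two effects oppose for this pair; the across-period effect wins (196 vs 185 pm).
Approximate values (pm): K 196, Sr 185.
So K has the larger atomic radius (K > Sr).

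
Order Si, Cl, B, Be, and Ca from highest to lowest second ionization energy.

B > Cl > Be > Si > Ca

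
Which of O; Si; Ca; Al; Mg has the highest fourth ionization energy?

Al

Consider each +3 ion: O³⁺ still has 3 valence electrons; Si³⁺ still has 1 valence electron; Ca³⁺ is already 1 electron into the core; Al³⁺ is the bare [Ne] core; Mg³⁺ is already 1 electron into the core.
Usually core removal costs more than valence removal, but here the competition is close: a tightly held n=2 valence electron can cost more to remove than an n=3 core electron, so the actual values have to decide it.
Valence configurations: O³⁺ [He]2s²2p¹, Si³⁺ [Ne]3s¹.
Tabulated IE_4 (kJ/mol): O 7469, Si 4356, Ca 6491, Al 11577, Mg 10543.
So the fourth ionization energies run Si < Ca < O < Mg < Al.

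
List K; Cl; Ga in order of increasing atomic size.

Radius decreases left→right (rising Z_eff, same n) and increases top→bottom (higher n).
These span different periods and groups, so the two trends combine.
Ga > Cl: both effects reinforce here, so Ga is clearly the larger of the two.
K > Ga: both are in period 4; the period trend gives K the larger value.
Approximate values (pm): Cl 99, K 196, Ga 124.
So from smallest to largest: Cl < Ga < K.

Cl, Ga, K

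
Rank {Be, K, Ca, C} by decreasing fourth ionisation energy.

The fourth ionization energy removes an electron from the +3 ion. For each element: Be³⁺ is already 1 electron into the core; K³⁺ is already 2 electrons into the core; Ca³⁺ is already 1 electron into the core; C³⁺ still has 1 valence electron.
Usually core removal costs more than valence removal, but here the competition is close: a tightly held n=2 valence electron can cost more to remove than an n=3 core electron, so the actual values have to decide it.
The numbers (kJ/mol): Be 21007, K 5877, Ca 6491, C 6223.
So the fourth ionization energies run K < C < Ca < Be.

Be > Ca > C > K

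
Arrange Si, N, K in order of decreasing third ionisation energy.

N > K > Si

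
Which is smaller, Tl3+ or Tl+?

Both ions have Z = 81 protons, but Tl3+ has lost more electrons, so its remaining electrons feel a larger effective nuclear charge per electron and are pulled in more tightly.
Higher positive charge → smaller ion, so Tl+ > Tl3+.

Tl3+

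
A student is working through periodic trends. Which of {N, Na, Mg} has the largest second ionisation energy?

Na

IE_2 is the cost of taking one more electron from the +1 cation: N⁺ still has 4 valence electrons; Na⁺ is the bare [Ne] core; Mg⁺ still has 1 valence electron.
Pulling an electron out of a noble-gas core costs far more than removing a remaining valence electron, so Na sits at the high end of IE_2.
Valence configurations: N⁺ [He]2s²2p², Mg⁺ [Ne]3s¹.
The numbers (kJ/mol): N 2856, Na 4562, Mg 1451.
So the second ionization energies run Mg < N < Na.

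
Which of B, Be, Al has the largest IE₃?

IE_3 is the cost of taking one more electron from the +2 cation: B²⁺ still has 1 valence electron; Be²⁺ is the bare [He] core; Al²⁺ still has 1 valence electron.
Pulling an electron out of a noble-gas core costs far more than removing a remaining valence electron, so Be sits at the high end of IE_3.
Valence configurations: B²⁺ [He]2s¹, Al²⁺ [Ne]3s¹.
The numbers (kJ/mol): B 3660, Be 14849, Al 2745.
Overall IE_3 order: Al < B < Be.

Be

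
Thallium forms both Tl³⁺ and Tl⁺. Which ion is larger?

Tl⁺

Both ions have Z = 81 protons, but Tl³⁺ has lost more electrons, so its remaining electrons feel a larger effective nuclear charge per electron and are pulled in more tightly.
Higher positive charge → smaller ion, so Tl⁺ > Tl³⁺.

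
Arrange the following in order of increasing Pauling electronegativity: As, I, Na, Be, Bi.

Na < Be < Bi < As < I

Be is in period 2, group 2; Na is in period 3, group 1; As is in period 4, group 15; I is in period 5, group 17; Bi is in period 6, group 15.
Smaller atoms with higher effective nuclear charge are more electronegative.
Neither a single period nor a single group — weigh both effects.
Be > Na: relative to Na, both the across-period and down-group shifts push Be's electronegativity up.
Bi > Be: the two effects oppose for this pair; the across-period effect wins (2.02 vs 1.57).
As > Bi: they share group 15; the group trend gives As the larger value.
I > As: the two effects oppose for this pair; the across-period effect wins (2.66 vs 2.18).
For reference (Pauling): Be 1.57, Na 0.93, As 2.18, I 2.66, Bi 2.02.
So from lowest to highest: Na < Be < Bi < As < I.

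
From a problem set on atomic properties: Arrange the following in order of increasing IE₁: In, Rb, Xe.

Rb < In < Xe

First ionization energy rises across a period (greater Z_eff holds electrons more tightly) and falls down a group (valence electrons are farther from the nucleus).
All lie in period 5, so first ionization energy increases left to right.
So from lowest to highest: Rb < In < Xe.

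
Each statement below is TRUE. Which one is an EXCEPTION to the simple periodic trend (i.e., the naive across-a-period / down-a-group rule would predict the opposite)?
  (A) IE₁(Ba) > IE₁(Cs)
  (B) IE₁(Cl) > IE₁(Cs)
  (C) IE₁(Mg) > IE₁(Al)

The general trend: first ionization energy increases across a period and decreases down a group.
(A) Ba (period 6, group 2) vs Cs (period 6, group 1): the stated order agrees with the simple trend.
(B) Cl (period 3, group 17) vs Cs (period 6, group 1): the stated order agrees with the simple trend.
(C) Mg (period 3, group 2) vs Al (period 3, group 13): the stated order contradicts the simple trend.
The exception is (C): Al's single 3p electron is easier to remove than one from Mg's filled 3s².

(C)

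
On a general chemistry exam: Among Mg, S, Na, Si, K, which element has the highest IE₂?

After 1 electron has been removed, what remains? Mg⁺ still has 1 valence electron; S⁺ still has 5 valence electrons; Na⁺ is the bare [Ne] core; Si⁺ still has 3 valence electrons; K⁺ is the bare [Ar] core.
Breaking into a closed-shell core is much more expensive than removing a leftover valence electron — K and Na have the largest IE_2 here.
Valence configurations: Mg⁺ [Ne]3s¹, S⁺ [Ne]3s²3p³, Si⁺ [Ne]3s²3p¹.
The numbers (kJ/mol): Mg 1451, S 2252, Na 4562, Si 1577, K 3052.
Putting it together, IE_2: Mg < Si < S < K < Na.

Na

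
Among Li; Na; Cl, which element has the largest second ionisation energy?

Consider each +1 ion: Li⁺ is the bare [He] core; Na⁺ is the bare [Ne] core; Cl⁺ still has 6 valence electrons.
Pulling an electron out of a noble-gas core costs far more than removing a remaining valence electron, so Na and Li sit at the high end of IE_2.
The numbers (kJ/mol): Li 7298, Na 4562, Cl 2298.
So the second ionization energies run Cl < Na < Li.

Li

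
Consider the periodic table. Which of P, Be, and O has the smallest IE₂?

Consider each +1 ion: P⁺ still has 4 valence electrons; Be⁺ still has 1 valence electron; O⁺ still has 5 valence electrons.
All are still removing valence electrons, so compare the +1 ions as you would atoms: IE_2 generally rises across a period (higher Z_eff) and falls down a group (larger shell), subject to the usual subshell exceptions.
Valence configurations: P⁺ [Ne]3s²3p², Be⁺ [He]2s¹, O⁺ [He]2s²2p³.
Approximate IE_2 values (kJ/mol): P 1907, Be 1757, O 3388.
Putting it together, IE_2: Be < P < O.

Be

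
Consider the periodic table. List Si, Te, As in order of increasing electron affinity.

As < Si < Te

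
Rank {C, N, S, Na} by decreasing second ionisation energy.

Na, N, C, S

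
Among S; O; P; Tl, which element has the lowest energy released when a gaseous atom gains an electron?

O is in period 2, group 16; P is in period 3, group 15; S is in period 3, group 16; Tl is in period 6, group 13.
Atoms with high Z_eff and room in the valence shell (especially the halogens) have the most exothermic electron affinities.
Here both period and group differ, so the two effects have to be weighed against each other.
P > Tl: relative to Tl, both the across-period and down-group shifts push P's electron affinity up.
O > P: both effects reinforce here, so O is clearly the higher of the two.
S > O: this pair runs against the simple trend — see the exception note.
Note the exception: S has a higher electron affinity than O, contrary to the simple trend — the compact 2p subshell of O repels the added electron more than S's larger 3p does.
Approximate values (kJ/mol): O 141, P 72, S 200, Tl 19.
The lowest energy released when a gaseous atom gains an electron among these belongs to Tl.

Tl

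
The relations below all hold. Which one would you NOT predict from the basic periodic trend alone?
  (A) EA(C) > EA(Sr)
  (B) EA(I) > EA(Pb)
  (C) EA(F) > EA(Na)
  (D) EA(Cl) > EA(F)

(D)

The general trend: electron affinity increases across a period and decreases down a group.
(A) C (period 2, group 14) vs Sr (period 5, group 2): the stated order agrees with the simple trend.
(B) I (period 5, group 17) vs Pb (period 6, group 14): the stated order agrees with the simple trend.
(C) F (period 2, group 17) vs Na (period 3, group 1): the stated order agrees with the simple trend.
(D) Cl (period 3, group 17) vs F (period 2, group 17): the stated order contradicts the simple trend.
The exception is (D): F's small 2p subshell makes the incoming electron feel strong e⁻–e⁻ repulsion, so Cl actually releases more energy on gaining an electron.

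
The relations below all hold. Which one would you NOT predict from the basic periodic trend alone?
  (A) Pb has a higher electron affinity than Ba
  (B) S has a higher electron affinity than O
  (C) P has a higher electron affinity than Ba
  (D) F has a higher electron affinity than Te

The general trend: electron affinity increases across a period and decreases down a group.
(A) Pb (period 6, group 14) vs Ba (period 6, group 2): the stated order agrees with the simple trend.
(B) S (period 3, group 16) vs O (period 2, group 16): the stated order contradicts the simple trend.
(C) P (period 3, group 15) vs Ba (period 6, group 2): the stated order agrees with the simple trend.
(D) F (period 2, group 17) vs Te (period 5, group 16): the stated order agrees with the simple trend.
The exception is (B): the compact 2p subshell of O repels the added electron more than S's larger 3p does.

(B)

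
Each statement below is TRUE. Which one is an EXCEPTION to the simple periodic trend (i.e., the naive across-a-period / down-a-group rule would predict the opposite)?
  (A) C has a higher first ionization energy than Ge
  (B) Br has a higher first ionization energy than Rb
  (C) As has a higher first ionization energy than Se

(C)

The general trend: first ionization energy increases across a period and decreases down a group.
(A) C (period 2, group 14) vs Ge (period 4, group 14): the stated order agrees with the simple trend.
(B) Br (period 4, group 17) vs Rb (period 5, group 1): the stated order agrees with the simple trend.
(C) As (period 4, group 15) vs Se (period 4, group 16): the stated order contradicts the simple trend.
The exception is (C): Se (4p⁴) ionizes more easily than half-filled As (4p³).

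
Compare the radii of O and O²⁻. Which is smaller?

Forming O²⁻ adds 2 electrons to O. More electron–electron repulsion in the same shell, with unchanged nuclear charge, lets the cloud expand.
An anion is larger than its parent atom: O²⁻ > O.

O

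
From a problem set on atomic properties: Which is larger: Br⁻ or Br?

Br⁻

Forming Br⁻ adds 1 electron to Br. More electron–electron repulsion in the same shell, with unchanged nuclear charge, lets the cloud expand.
An anion is larger than its parent atom: Br⁻ > Br.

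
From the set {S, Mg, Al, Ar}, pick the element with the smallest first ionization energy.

Al

Mg is in period 3, group 2; Al is in period 3, group 13; S is in period 3, group 16; Ar is in period 3, group 18.
Removing the outermost electron gets harder across a period and easier down a group.
All lie in period 3; the across-period trend (first ionization energy increases left to right) applies, with the exception below.
Note the exception: Mg has a higher first ionization energy than Al, contrary to the simple trend — Al's single 3p electron is easier to remove than one from Mg's filled 3s².
For reference (kJ/mol): Mg 738, Al 578, S 1000, Ar 1521.
The smallest first ionization energy among these belongs to Al.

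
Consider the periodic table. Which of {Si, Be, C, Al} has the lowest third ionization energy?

The third ionization energy removes an electron from the +2 ion. For each element: Si²⁺ still has 2 valence electrons; Be²⁺ is the bare [He] core; C²⁺ still has 2 valence electrons; Al²⁺ still has 1 valence electron.
Breaking into a closed-shell core is much more expensive than removing a leftover valence electron — Be has the largest IE_3 here.
Valence configurations: Si²⁺ [Ne]3s², C²⁺ [He]2s², Al²⁺ [Ne]3s¹.
Approximate IE_3 values (kJ/mol): Si 3232, Be 14849, C 4620, Al 2745.
Putting it together, IE_3: Al < Si < C < Be.

Al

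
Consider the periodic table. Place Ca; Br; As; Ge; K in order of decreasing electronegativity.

K is in period 4, group 1; Ca is in period 4, group 2; Ge is in period 4, group 14; As is in period 4, group 15; Br is in period 4, group 17.
Smaller atoms with higher effective nuclear charge are more electronegative.
All lie in period 4, so electronegativity increases left to right.
So from highest to lowest: Br > As > Ge > Ca > K.

Br > As > Ge > Ca > K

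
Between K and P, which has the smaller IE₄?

The fourth ionization energy removes an electron from the +3 ion. For each element: K³⁺ is already 2 electrons into the core; P³⁺ still has 2 valence electrons.
Breaking into a closed-shell core is much more expensive than removing a leftover valence electron — K has the largest IE_4 here.
Tabulated IE_4 (kJ/mol): K 5877, P 4964.
Hence IE_4: P < K.

P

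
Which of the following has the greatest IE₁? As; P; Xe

Xe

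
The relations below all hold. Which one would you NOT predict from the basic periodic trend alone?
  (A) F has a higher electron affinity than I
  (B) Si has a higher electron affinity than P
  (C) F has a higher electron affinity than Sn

(B)

The general trend: electron affinity increases across a period and decreases down a group.
(A) F (period 2, group 17) vs I (period 5, group 17): the stated order agrees with the simple trend.
(B) Si (period 3, group 14) vs P (period 3, group 15): the stated order contradicts the simple trend.
(C) F (period 2, group 17) vs Sn (period 5, group 14): the stated order agrees with the simple trend.
The exception is (B): adding an electron to P's half-filled 3p³ is unfavourable, so Si (3p²) has the more exothermic EA.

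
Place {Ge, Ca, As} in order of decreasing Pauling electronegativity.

Ca is in period 4, group 2; Ge is in period 4, group 14; As is in period 4, group 15.
Atoms toward the upper right of the periodic table pull bonding electrons most strongly.
All lie in period 4, so electronegativity increases left to right.
So from highest to lowest: As > Ge > Ca.

As, Ge, Ca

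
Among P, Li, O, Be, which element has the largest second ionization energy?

IE_2 is the cost of taking one more electron from the +1 cation: P⁺ still has 4 valence electrons; Li⁺ is the bare [He] core; O⁺ still has 5 valence electrons; Be⁺ still has 1 valence electron.
Pulling an electron out of a noble-gas core costs far more than removing a remaining valence electron, so Li sits at the high end of IE_2.
Valence configurations: P⁺ [Ne]3s²3p², O⁺ [He]2s²2p³, Be⁺ [He]2s¹.
Tabulated IE_2 (kJ/mol): P 1907, Li 7298, O 3388, Be 1757.
Putting it together, IE_2: Be < P < O < Li.

Li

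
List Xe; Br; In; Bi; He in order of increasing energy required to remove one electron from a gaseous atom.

He is in period 1, group 18; Br is in period 4, group 17; In is in period 5, group 13; Xe is in period 5, group 18; Bi is in period 6, group 15.
First ionization energy rises across a period (greater Z_eff holds electrons more tightly) and falls down a group (valence electrons are farther from the nucleus).
These span different periods and groups, so the two trends combine.
Bi > In: the two effects oppose for this pair; the across-period effect wins (703 vs 558 kJ/mol).
Br > Bi: relative to Bi, both the across-period and down-group shifts push Br's first ionization energy up.
Xe > Br: period and group pull opposite ways; the across-period shift dominates (1170 vs 1140 kJ/mol).
He > Xe: He sits above Xe in group 18, so the down-group effect alone puts He higher.
Tabulated first ionization energy (kJ/mol): He 2372, Br 1140, In 558, Xe 1170, Bi 703.
So from lowest to highest: In < Bi < Br < Xe < He.

In < Bi < Br < Xe < He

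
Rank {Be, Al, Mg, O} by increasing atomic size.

Be is in period 2, group 2; O is in period 2, group 16; Mg is in period 3, group 2; Al is in period 3, group 13.
Radius decreases left→right (rising Z_eff, same n) and increases top→bottom (higher n).
Neither a single period nor a single group — weigh both effects.
Be > O: both are in period 2; the period trend gives Be the larger value.
Al > Be: period and group pull opposite ways; the down-group shift dominates (126 vs 102 pm).
Mg > Al: both are in period 3; the period trend gives Mg the larger value.
Tabulated atomic radius (pm): Be 102, O 63, Mg 139, Al 126.
So from smallest to largest: O < Be < Al < Mg.

O < Be < Al < Mg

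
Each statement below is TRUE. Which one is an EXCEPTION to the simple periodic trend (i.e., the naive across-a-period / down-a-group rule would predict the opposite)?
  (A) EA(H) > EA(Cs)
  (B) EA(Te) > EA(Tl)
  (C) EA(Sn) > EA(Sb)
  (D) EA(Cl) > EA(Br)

(C)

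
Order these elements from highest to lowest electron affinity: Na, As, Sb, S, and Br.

Br, S, Sb, As, Na

Na is in period 3, group 1; S is in period 3, group 16; As is in period 4, group 15; Br is in period 4, group 17; Sb is in period 5, group 15.
Atoms with high Z_eff and room in the valence shell (especially the halogens) have the most exothermic electron affinities.
These span different periods and groups, so the two trends combine.
As > Na: the two effects oppose for this pair; the across-period effect wins (78 vs 53 kJ/mol).
Sb > As: this pair runs against the simple trend — see the exception note.
S > Sb: both effects reinforce here, so S is clearly the higher of the two.
Br > S: period and group pull opposite ways; the across-period shift dominates (325 vs 200 kJ/mol).
Note the exception: Sb has a higher electron affinity than As, contrary to the simple trend — both are half-filled np³, but the pairing/repulsion penalty for the added electron shrinks as the p orbitals become larger and more diffuse down the group, and for Sb that outweighs the weaker nuclear attraction.
Tabulated electron affinity (kJ/mol): Na 53, S 200, As 78, Br 325, Sb 103.
So from highest to lowest: Br > S > Sb > As > Na.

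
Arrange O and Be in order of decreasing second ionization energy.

O, Be

Consider each +1 ion: O⁺ still has 5 valence electrons; Be⁺ still has 1 valence electron.
All are still removing valence electrons, so compare the +1 ions as you would atoms: IE_2 generally rises across a period (higher Z_eff) and falls down a group (larger shell), subject to the usual subshell exceptions.
Valence configurations: O⁺ [He]2s²2p³, Be⁺ [He]2s¹.
The numbers (kJ/mol): O 3388, Be 1757.
So the second ionization energies run Be < O.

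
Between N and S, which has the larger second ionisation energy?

Consider each +1 ion: N⁺ still has 4 valence electrons; S⁺ still has 5 valence electrons.
All are still removing valence electrons, so compare the +1 ions as you would atoms: IE_2 generally rises across a period (higher Z_eff) and falls down a group (larger shell), subject to the usual subshell exceptions.
Valence configurations: N⁺ [He]2s²2p², S⁺ [Ne]3s²3p³.
Approximate IE_2 values (kJ/mol): N 2856, S 2252.
Hence IE_2: S < N.

N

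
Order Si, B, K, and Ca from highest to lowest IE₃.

Ca > K > B > Si

IE_3 is the cost of taking one more electron from the +2 cation: Si²⁺ still has 2 valence electrons; B²⁺ still has 1 valence electron; K²⁺ is already 1 electron into the core; Ca²⁺ is the bare [Ar] core.
Breaking into a closed-shell core is much more expensive than removing a leftover valence electron — K and Ca have the largest IE_3 here.
Valence configurations: Si²⁺ [Ne]3s², B²⁺ [He]2s¹.
Tabulated IE_3 (kJ/mol): Si 3232, B 3660, K 4420, Ca 4912.
So the third ionization energies run Si < B < K < Ca.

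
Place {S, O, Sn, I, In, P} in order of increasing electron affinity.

O is in period 2, group 16; P is in period 3, group 15; S is in period 3, group 16; In is in period 5, group 13; Sn is in period 5, group 14; I is in period 5, group 17.
EA tends to increase across a period and decrease down a group, though the pattern is less regular than for IE or radius.
Here both period and group differ, so the two effects have to be weighed against each other.
P > In: relative to In, both the across-period and down-group shifts push P's electron affinity up.
Sn > P: this pair runs against the simple trend — see the exception note.
O > Sn: relative to Sn, both the across-period and down-group shifts push O's electron affinity up.
S > O: this pair runs against the simple trend — see the exception note.
I > S: the two effects oppose for this pair; the across-period effect wins (295 vs 200 kJ/mol).
Note the exception: Sn has a higher electron affinity than P, contrary to the simple trend — adding an electron to P's half-filled np³ subshell costs electron-pairing energy.
Note the exception: S has a higher electron affinity than O, contrary to the simple trend — the compact 2p subshell of O repels the added electron more than S's larger 3p does.
For reference (kJ/mol): O 141, P 72, S 200, In 29, Sn 107, I 295.
So from lowest to highest: In < P < Sn < O < S < I.

In < P < Sn < O < S < I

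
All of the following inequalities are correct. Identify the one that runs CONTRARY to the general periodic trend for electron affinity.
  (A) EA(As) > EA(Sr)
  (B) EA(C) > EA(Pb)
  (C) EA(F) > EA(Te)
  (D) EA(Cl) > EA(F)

The general trend: electron affinity increases across a period and decreases down a group.
(A) As (period 4, group 15) vs Sr (period 5, group 2): the stated order agrees with the simple trend.
(B) C (period 2, group 14) vs Pb (period 6, group 14): the stated order agrees with the simple trend.
(C) F (period 2, group 17) vs Te (period 5, group 16): the stated order agrees with the simple trend.
(D) Cl (period 3, group 17) vs F (period 2, group 17): the stated order contradicts the simple trend.
The exception is (D): F's small 2p subshell makes the incoming electron feel strong e⁻–e⁻ repulsion, so Cl actually releases more energy on gaining an electron.

(D)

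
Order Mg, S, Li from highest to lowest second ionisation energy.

Consider each +1 ion: Mg⁺ still has 1 valence electron; S⁺ still has 5 valence electrons; Li⁺ is the bare [He] core.
Pulling an electron out of a noble-gas core costs far more than removing a remaining valence electron, so Li sits at the high end of IE_2.
Valence configurations: Mg⁺ [Ne]3s¹, S⁺ [Ne]3s²3p³.
Tabulated IE_2 (kJ/mol): Mg 1451, S 2252, Li 7298.
So the second ionization energies run Mg < S < Li.

Li > S > Mg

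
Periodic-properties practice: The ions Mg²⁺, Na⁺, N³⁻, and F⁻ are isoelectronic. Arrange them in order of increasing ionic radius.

Mg²⁺ < Na⁺ < F⁻ < N³⁻

All of these have 10 electrons, so size is governed by nuclear charge alone: the more protons, the stronger the pull on the same electron cloud, and the smaller the ion.
Nuclear charges: Mg²⁺ (Z=12), Na⁺ (Z=11), F⁻ (Z=9), N³⁻ (Z=7).
Smallest to largest: Mg²⁺ < Na⁺ < F⁻ < N³⁻.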